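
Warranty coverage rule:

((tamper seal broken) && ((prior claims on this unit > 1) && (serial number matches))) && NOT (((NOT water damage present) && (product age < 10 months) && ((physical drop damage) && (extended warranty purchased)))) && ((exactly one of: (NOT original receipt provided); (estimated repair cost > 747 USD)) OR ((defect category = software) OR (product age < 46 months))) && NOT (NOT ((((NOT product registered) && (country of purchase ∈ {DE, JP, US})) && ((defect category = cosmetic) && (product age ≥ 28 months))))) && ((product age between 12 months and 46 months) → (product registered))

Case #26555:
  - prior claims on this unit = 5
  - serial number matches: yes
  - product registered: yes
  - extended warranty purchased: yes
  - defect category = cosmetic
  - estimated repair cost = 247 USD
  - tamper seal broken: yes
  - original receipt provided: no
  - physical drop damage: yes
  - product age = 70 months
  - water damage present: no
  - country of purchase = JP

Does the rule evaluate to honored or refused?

Atomic conditions:
  tamper seal broken: yes → true
  prior claims on this unit > 1: 5 > 1 is true
  serial number matches: yes → true
  NOT water damage present: no → true
  product age < 10 months: 70 < 10 is false
  physical drop damage: yes → true
  extended warranty purchased: yes → true
  NOT original receipt provided: no → true
  estimated repair cost > 747 USD: 247 > 747 is false
  defect category = software: cosmetic == software is false
  product age < 46 months: 70 < 46 is false
  NOT product registered: yes → false
  country of purchase ∈ {DE, JP, US}: JP is in the set → true
  defect category = cosmetic: cosmetic == cosmetic is true
  product age ≥ 28 months: 70 ≥ 28 is true
  product age between 12 months and 46 months: 70 in [12, 46] is false
  product registered: yes → true
Combine:
[1.2] true AND true = true
[1] true AND true = true
[2.1.3] true AND true = true
[2.1] true AND false AND true = false
[2] NOT false = true
[3.1] exactly-one(true, false) = true
[3.2] false OR false = false
[3] true OR false = true
[4.1.1.1] false AND true = false
[4.1.1.2] true AND true = true
[4.1.1] false AND true = false
[4.1] NOT false = true
[4] NOT true = false
[5] false → true (antecedent false ⇒ implication holds) = true
[root] true AND true AND true AND false AND true = false
Overall: false → refused

Refused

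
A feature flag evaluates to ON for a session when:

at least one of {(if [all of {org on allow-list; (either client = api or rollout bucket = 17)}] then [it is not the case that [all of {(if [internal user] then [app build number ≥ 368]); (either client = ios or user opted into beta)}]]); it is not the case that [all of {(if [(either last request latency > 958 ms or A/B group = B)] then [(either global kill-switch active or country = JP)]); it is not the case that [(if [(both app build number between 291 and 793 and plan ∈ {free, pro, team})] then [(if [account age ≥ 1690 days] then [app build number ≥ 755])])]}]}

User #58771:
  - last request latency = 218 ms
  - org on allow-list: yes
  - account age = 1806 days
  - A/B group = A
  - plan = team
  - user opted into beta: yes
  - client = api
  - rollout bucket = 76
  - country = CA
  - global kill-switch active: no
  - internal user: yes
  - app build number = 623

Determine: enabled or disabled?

Atomic conditions:
  org on allow-list: yes → true
  client = api: api == api is true
  rollout bucket = 17: 76 == 17 is false
  internal user: yes → true
  app build number ≥ 368: 623 ≥ 368 is true
  client = ios: api == ios is false
  user opted into beta: yes → true
  last request latency > 958 ms: 218 > 958 is false
  A/B group = B: A == B is false
  global kill-switch active: no → false
  country = JP: CA == JP is false
  app build number between 291 and 793: 623 in [291, 793] is true
  plan ∈ {free, pro, team}: team is in the set → true
  account age ≥ 1690 days: 1806 ≥ 1690 is true
  app build number ≥ 755: 623 ≥ 755 is false
Combine:
[1.1.2] true OR false = true
[1.1] true AND true = true
[1.2.1.1] true → true = true
[1.2.1.2] false OR true = true
[1.2.1] true AND true = true
[1.2] NOT true = false
[1] true → false = false
[2.1.1.1] false OR false = false
[2.1.1.2] false OR false = false
[2.1.1] false → false (antecedent false ⇒ implication holds) = true
[2.1.2.1.1] true AND true = true
[2.1.2.1.2] true → false = false
[2.1.2.1] true → false = false
[2.1.2] NOT false = true
[2.1] true AND true = true
[2] NOT true = false
[root] false OR false = false
Overall: false → disabled

Disabled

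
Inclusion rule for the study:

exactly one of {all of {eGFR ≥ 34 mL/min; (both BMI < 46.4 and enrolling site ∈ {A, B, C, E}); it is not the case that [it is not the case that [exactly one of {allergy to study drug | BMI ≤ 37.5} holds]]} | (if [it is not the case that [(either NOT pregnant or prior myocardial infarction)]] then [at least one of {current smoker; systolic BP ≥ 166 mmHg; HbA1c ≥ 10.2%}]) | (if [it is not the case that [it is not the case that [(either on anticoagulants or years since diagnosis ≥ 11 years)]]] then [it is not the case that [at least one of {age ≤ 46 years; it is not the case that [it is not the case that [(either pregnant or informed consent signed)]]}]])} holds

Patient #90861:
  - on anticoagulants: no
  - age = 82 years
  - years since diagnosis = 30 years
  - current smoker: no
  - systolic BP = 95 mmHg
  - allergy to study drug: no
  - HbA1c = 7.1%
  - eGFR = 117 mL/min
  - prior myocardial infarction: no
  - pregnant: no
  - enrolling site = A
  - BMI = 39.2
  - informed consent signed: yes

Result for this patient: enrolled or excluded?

Atomic conditions:
  eGFR ≥ 34 mL/min: 117 ≥ 34 is true
  BMI < 46.4: 39.2 < 46.4 is true
  enrolling site ∈ {A, B, C, E}: A is in the set → true
  allergy to study drug: no → false
  BMI ≤ 37.5: 39.2 ≤ 37.5 is false
  NOT pregnant: no → true
  prior myocardial infarction: no → false
  current smoker: no → false
  systolic BP ≥ 166 mmHg: 95 ≥ 166 is false
  HbA1c ≥ 10.2%: 7.1 ≥ 10.2 is false
  on anticoagulants: no → false
  years since diagnosis ≥ 11 years: 30 ≥ 11 is true
  age ≤ 46 years: 82 ≤ 46 is false
  pregnant: no → false
  informed consent signed: yes → true
Combine:
[1.2] true AND true = true
[1.3.1.1] exactly-one(false, false) = false
[1.3.1] NOT false = true
[1.3] NOT true = false
[1] true AND true AND false = false
[2.1.1] true OR false = true
[2.1] NOT true = false
[2.2] false OR false OR false = false
[2] false → false (antecedent false ⇒ implication holds) = true
[3.1.1.1] false OR true = true
[3.1.1] NOT true = false
[3.1] NOT false = true
[3.2.1.2.1.1] false OR true = true
[3.2.1.2.1] NOT true = false
[3.2.1.2] NOT false = true
[3.2.1] false OR true = true
[3.2] NOT true = false
[3] true → false = false
[root] exactly-one(false, true, false) = true
Overall: true → enrolled

Enrolled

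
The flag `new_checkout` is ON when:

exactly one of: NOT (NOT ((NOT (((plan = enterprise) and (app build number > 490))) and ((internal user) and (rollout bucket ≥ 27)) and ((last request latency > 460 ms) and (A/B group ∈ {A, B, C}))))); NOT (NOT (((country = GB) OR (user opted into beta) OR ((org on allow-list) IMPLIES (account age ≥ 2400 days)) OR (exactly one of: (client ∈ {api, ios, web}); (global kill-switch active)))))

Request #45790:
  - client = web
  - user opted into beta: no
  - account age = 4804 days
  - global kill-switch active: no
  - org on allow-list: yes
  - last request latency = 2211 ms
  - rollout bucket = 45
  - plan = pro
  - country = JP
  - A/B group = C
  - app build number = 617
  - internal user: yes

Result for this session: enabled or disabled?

Atomic conditions:
  plan = enterprise: pro == enterprise is false
  app build number > 490: 617 > 490 is true
  internal user: yes → true
  rollout bucket ≥ 27: 45 ≥ 27 is true
  last request latency > 460 ms: 2211 > 460 is true
  A/B group ∈ {A, B, C}: C is in the set → true
  country = GB: JP == GB is false
  user opted into beta: no → false
  org on allow-list: yes → true
  account age ≥ 2400 days: 4804 ≥ 2400 is true
  client ∈ {api, ios, web}: web is in the set → true
  global kill-switch active: no → false
Combine:
[1.1.1.1.1] false AND true = false
[1.1.1.1] NOT false = true
[1.1.1.2] true AND true = true
[1.1.1.3] true AND true = true
[1.1.1] true AND true AND true = true
[1.1] NOT true = false
[1] NOT false = true
[2.1.1.3] true → true = true
[2.1.1.4] exactly-one(true, false) = true
[2.1.1] false OR false OR true OR true = true
[2.1] NOT true = false
[2] NOT false = true
[root] exactly-one(true, true) = false
Overall: false → disabled

Disabled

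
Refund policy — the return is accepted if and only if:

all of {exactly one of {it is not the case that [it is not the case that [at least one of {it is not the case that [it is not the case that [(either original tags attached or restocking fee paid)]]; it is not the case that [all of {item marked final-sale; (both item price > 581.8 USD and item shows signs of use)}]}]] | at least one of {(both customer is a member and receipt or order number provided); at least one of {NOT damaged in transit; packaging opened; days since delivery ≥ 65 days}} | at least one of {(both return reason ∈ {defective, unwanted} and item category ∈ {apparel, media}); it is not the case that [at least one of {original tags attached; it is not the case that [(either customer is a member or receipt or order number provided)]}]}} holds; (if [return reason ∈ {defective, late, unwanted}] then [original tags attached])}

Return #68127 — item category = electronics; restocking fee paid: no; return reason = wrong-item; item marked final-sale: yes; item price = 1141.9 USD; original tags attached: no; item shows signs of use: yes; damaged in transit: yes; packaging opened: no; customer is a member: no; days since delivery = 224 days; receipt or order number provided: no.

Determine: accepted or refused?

Accepted

Atomic conditions:
  original tags attached: no → false
  restocking fee paid: no → false
  item marked final-sale: yes → true
  item price > 581.8 USD: 1141.9 > 581.8 is true
  item shows signs of use: yes → true
  customer is a member: no → false
  receipt or order number provided: no → false
  NOT damaged in transit: yes → false
  packaging opened: no → false
  days since delivery ≥ 65 days: 224 ≥ 65 is true
  return reason ∈ {defective, unwanted}: wrong-item is not in the set → false
  item category ∈ {apparel, media}: electronics is not in the set → false
  return reason ∈ {defective, late, unwanted}: wrong-item is not in the set → false
Combine:
[1.1.1.1.1.1.1] false OR false = false
[1.1.1.1.1.1] NOT false = true
[1.1.1.1.1] NOT true = false
[1.1.1.1.2.1.2] true AND true = true
[1.1.1.1.2.1] true AND true = true
[1.1.1.1.2] NOT true = false
[1.1.1.1] false OR false = false
[1.1.1] NOT false = true
[1.1] NOT true = false
[1.2.1] false AND false = false
[1.2.2] false OR false OR true = true
[1.2] false OR true = true
[1.3.1] false AND false = false
[1.3.2.1.2.1] false OR false = false
[1.3.2.1.2] NOT false = true
[1.3.2.1] false OR true = true
[1.3.2] NOT true = false
[1.3] false OR false = false
[1] exactly-one(false, true, false) = true
[2] false → false (antecedent false ⇒ implication holds) = true
[root] true AND true = true
Overall: true → accepted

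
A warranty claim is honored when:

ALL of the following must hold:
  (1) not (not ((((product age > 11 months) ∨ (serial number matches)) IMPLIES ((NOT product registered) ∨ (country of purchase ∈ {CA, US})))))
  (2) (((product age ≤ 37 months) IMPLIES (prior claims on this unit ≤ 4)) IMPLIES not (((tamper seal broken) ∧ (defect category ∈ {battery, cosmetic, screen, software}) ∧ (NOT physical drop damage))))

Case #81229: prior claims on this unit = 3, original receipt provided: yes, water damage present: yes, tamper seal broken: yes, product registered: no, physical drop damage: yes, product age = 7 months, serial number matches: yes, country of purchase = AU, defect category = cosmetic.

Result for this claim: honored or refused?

Honored

Atomic conditions:
  product age > 11 months: 7 > 11 is false
  serial number matches: yes → true
  NOT product registered: no → true
  country of purchase ∈ {CA, US}: AU is not in the set → false
  product age ≤ 37 months: 7 ≤ 37 is true
  prior claims on this unit ≤ 4: 3 ≤ 4 is true
  tamper seal broken: yes → true
  defect category ∈ {battery, cosmetic, screen, software}: cosmetic is in the set → true
  NOT physical drop damage: yes → false
Combine:
[1.1.1.1] false OR true = true
[1.1.1.2] true OR false = true
[1.1.1] true → true = true
[1.1] NOT true = false
[1] NOT false = true
[2.1] true → true = true
[2.2.1] true AND true AND false = false
[2.2] NOT false = true
[2] true → true = true
[root] true AND true = true
Overall: true → honored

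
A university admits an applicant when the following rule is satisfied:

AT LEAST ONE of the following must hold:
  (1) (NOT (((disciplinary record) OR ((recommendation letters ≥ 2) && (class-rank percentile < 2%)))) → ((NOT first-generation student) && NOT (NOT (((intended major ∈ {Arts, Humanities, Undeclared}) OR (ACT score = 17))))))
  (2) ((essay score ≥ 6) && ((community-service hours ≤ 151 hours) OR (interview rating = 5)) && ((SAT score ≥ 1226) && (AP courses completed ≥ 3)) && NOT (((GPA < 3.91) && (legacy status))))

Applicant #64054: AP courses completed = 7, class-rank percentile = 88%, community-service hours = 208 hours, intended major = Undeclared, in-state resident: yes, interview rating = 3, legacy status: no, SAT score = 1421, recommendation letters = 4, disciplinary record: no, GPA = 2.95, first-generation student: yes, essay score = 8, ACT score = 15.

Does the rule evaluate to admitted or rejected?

Atomic conditions:
  disciplinary record: no → false
  recommendation letters ≥ 2: 4 ≥ 2 is true
  class-rank percentile < 2%: 88 < 2 is false
  NOT first-generation student: yes → false
  intended major ∈ {Arts, Humanities, Undeclared}: Undeclared is in the set → true
  ACT score = 17: 15 == 17 is false
  essay score ≥ 6: 8 ≥ 6 is true
  community-service hours ≤ 151 hours: 208 ≤ 151 is false
  interview rating = 5: 3 == 5 is false
  SAT score ≥ 1226: 1421 ≥ 1226 is true
  AP courses completed ≥ 3: 7 ≥ 3 is true
  GPA < 3.91: 2.95 < 3.91 is true
  legacy status: no → false
Combine:
[1.1.1.2] true AND false = false
[1.1.1] false OR false = false
[1.1] NOT false = true
[1.2.2.1.1] true OR false = true
[1.2.2.1] NOT true = false
[1.2.2] NOT false = true
[1.2] false AND true = false
[1] true → false = false
[2.2] false OR false = false
[2.3] true AND true = true
[2.4.1] true AND false = false
[2.4] NOT false = true
[2] true AND false AND true AND true = false
[root] false OR false = false
Overall: false → rejected

Rejected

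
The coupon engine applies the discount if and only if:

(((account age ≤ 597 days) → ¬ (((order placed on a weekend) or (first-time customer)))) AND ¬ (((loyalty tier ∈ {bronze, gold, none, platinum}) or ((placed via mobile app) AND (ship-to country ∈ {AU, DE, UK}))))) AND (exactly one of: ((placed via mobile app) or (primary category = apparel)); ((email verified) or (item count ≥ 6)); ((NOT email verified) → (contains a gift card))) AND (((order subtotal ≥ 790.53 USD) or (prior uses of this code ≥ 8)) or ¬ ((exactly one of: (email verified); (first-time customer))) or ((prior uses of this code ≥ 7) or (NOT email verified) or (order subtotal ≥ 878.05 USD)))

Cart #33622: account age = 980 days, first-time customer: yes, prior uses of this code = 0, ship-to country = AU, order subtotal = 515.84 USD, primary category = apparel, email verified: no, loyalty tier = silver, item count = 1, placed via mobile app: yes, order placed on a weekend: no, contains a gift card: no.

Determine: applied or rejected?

Atomic conditions:
  account age ≤ 597 days: 980 ≤ 597 is false
  order placed on a weekend: no → false
  first-time customer: yes → true
  loyalty tier ∈ {bronze, gold, none, platinum}: silver is not in the set → false
  placed via mobile app: yes → true
  ship-to country ∈ {AU, DE, UK}: AU is in the set → true
  primary category = apparel: apparel == apparel is true
  email verified: no → false
  item count ≥ 6: 1 ≥ 6 is false
  NOT email verified: no → true
  contains a gift card: no → false
  order subtotal ≥ 790.53 USD: 515.84 ≥ 790.53 is false
  prior uses of this code ≥ 8: 0 ≥ 8 is false
  prior uses of this code ≥ 7: 0 ≥ 7 is false
  order subtotal ≥ 878.05 USD: 515.84 ≥ 878.05 is false
Combine:
[1.1.2.1] false OR true = true
[1.1.2] NOT true = false
[1.1] false → false (antecedent false ⇒ implication holds) = true
[1.2.1.2] true AND true = true
[1.2.1] false OR true = true
[1.2] NOT true = false
[1] true AND false = false
[2.1] true OR true = true
[2.2] false OR false = false
[2.3] true → false = false
[2] exactly-one(true, false, false) = true
[3.1] false OR false = false
[3.2.1] exactly-one(false, true) = true
[3.2] NOT true = false
[3.3] false OR true OR false = true
[3] false OR false OR true = true
[root] false AND true AND true = false
Overall: false → rejected

Rejected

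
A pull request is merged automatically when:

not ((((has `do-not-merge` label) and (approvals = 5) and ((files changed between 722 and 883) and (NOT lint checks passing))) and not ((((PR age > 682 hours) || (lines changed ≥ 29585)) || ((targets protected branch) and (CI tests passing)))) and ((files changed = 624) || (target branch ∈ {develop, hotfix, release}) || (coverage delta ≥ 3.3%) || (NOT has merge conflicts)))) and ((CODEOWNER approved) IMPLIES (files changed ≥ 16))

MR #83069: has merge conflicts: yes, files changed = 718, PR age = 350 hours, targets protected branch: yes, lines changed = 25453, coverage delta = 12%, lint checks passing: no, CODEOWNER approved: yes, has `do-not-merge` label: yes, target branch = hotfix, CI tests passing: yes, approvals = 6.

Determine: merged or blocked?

Atomic conditions:
  has `do-not-merge` label: yes → true
  approvals = 5: 6 == 5 is false
  files changed between 722 and 883: 718 in [722, 883] is false
  NOT lint checks passing: no → true
  PR age > 682 hours: 350 > 682 is false
  lines changed ≥ 29585: 25453 ≥ 29585 is false
  targets protected branch: yes → true
  CI tests passing: yes → true
  files changed = 624: 718 == 624 is false
  target branch ∈ {develop, hotfix, release}: hotfix is in the set → true
  coverage delta ≥ 3.3%: 12 ≥ 3.3 is true
  NOT has merge conflicts: yes → false
  CODEOWNER approved: yes → true
  files changed ≥ 16: 718 ≥ 16 is true
Combine:
[1.1.1.3] false AND true = false
[1.1.1] true AND false AND false = false
[1.1.2.1.1] false OR false = false
[1.1.2.1.2] true AND true = true
[1.1.2.1] false OR true = true
[1.1.2] NOT true = false
[1.1.3] false OR true OR true OR false = true
[1.1] false AND false AND true = false
[1] NOT false = true
[2] true → true = true
[root] true AND true = true
Overall: true → merged

Merged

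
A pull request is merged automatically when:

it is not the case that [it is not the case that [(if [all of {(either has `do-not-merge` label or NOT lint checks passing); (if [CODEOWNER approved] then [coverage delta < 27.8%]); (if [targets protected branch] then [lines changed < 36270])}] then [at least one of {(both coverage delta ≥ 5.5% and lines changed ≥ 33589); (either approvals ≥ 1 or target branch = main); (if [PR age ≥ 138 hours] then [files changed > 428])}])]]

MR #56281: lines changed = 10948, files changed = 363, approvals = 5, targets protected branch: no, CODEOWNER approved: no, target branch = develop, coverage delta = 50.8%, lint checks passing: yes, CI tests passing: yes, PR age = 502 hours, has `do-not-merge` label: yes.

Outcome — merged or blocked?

Merged

Atomic conditions:
  has `do-not-merge` label: yes → true
  NOT lint checks passing: yes → false
  CODEOWNER approved: no → false
  coverage delta < 27.8%: 50.8 < 27.8 is false
  targets protected branch: no → false
  lines changed < 36270: 10948 < 36270 is true
  coverage delta ≥ 5.5%: 50.8 ≥ 5.5 is true
  lines changed ≥ 33589: 10948 ≥ 33589 is false
  approvals ≥ 1: 5 ≥ 1 is true
  target branch = main: develop == main is false
  PR age ≥ 138 hours: 502 ≥ 138 is true
  files changed > 428: 363 > 428 is false
Combine:
[1.1.1.1] true OR false = true
[1.1.1.2] false → false (antecedent false ⇒ implication holds) = true
[1.1.1.3] false → true (antecedent false ⇒ implication holds) = true
[1.1.1] true AND true AND true = true
[1.1.2.1] true AND false = false
[1.1.2.2] true OR false = true
[1.1.2.3] true → false = false
[1.1.2] false OR true OR false = true
[1.1] true → true = true
[1] NOT true = false
[root] NOT false = true
Overall: true → merged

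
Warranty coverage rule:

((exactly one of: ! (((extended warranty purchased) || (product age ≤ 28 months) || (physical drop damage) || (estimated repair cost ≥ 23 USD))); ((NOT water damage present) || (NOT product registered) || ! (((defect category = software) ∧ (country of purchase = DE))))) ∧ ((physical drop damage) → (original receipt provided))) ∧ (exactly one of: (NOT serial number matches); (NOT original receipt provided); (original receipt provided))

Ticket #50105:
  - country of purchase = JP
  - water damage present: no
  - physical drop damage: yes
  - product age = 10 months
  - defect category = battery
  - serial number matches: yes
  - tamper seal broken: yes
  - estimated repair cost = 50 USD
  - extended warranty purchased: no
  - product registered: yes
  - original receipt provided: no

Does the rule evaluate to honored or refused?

Refused

Atomic conditions:
  extended warranty purchased: no → false
  product age ≤ 28 months: 10 ≤ 28 is true
  physical drop damage: yes → true
  estimated repair cost ≥ 23 USD: 50 ≥ 23 is true
  NOT water damage present: no → true
  NOT product registered: yes → false
  defect category = software: battery == software is false
  country of purchase = DE: JP == DE is false
  original receipt provided: no → false
  NOT serial number matches: yes → false
  NOT original receipt provided: no → true
Combine:
[1.1.1.1] false OR true OR true OR true = true
[1.1.1] NOT true = false
[1.1.2.3.1] false AND false = false
[1.1.2.3] NOT false = true
[1.1.2] true OR false OR true = true
[1.1] exactly-one(false, true) = true
[1.2] true → false = false
[1] true AND false = false
[2] exactly-one(false, true, false) = true
[root] false AND true = false
Overall: false → refused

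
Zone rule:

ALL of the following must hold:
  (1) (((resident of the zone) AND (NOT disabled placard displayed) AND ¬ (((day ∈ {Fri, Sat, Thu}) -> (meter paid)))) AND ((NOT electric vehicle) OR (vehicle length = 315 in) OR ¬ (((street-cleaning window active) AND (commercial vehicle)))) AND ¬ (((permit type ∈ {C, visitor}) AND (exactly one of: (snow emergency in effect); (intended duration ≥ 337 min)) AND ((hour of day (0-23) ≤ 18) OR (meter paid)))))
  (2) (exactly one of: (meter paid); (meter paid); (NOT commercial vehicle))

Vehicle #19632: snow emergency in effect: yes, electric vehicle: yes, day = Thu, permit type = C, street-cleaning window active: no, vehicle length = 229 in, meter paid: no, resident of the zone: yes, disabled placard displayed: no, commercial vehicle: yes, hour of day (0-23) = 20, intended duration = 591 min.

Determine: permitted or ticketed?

Atomic conditions:
  resident of the zone: yes → true
  NOT disabled placard displayed: no → true
  day ∈ {Fri, Sat, Thu}: Thu is in the set → true
  meter paid: no → false
  NOT electric vehicle: yes → false
  vehicle length = 315 in: 229 == 315 is false
  street-cleaning window active: no → false
  commercial vehicle: yes → true
  permit type ∈ {C, visitor}: C is in the set → true
  snow emergency in effect: yes → true
  intended duration ≥ 337 min: 591 ≥ 337 is true
  hour of day (0-23) ≤ 18: 20 ≤ 18 is false
  NOT commercial vehicle: yes → false
Combine:
[1.1.3.1] true → false = false
[1.1.3] NOT false = true
[1.1] true AND true AND true = true
[1.2.3.1] false AND true = false
[1.2.3] NOT false = true
[1.2] false OR false OR true = true
[1.3.1.2] exactly-one(true, true) = false
[1.3.1.3] false OR false = false
[1.3.1] true AND false AND false = false
[1.3] NOT false = true
[1] true AND true AND true = true
[2] exactly-one(false, false, false) = false
[root] true AND false = false
Overall: false → ticketed

Ticketed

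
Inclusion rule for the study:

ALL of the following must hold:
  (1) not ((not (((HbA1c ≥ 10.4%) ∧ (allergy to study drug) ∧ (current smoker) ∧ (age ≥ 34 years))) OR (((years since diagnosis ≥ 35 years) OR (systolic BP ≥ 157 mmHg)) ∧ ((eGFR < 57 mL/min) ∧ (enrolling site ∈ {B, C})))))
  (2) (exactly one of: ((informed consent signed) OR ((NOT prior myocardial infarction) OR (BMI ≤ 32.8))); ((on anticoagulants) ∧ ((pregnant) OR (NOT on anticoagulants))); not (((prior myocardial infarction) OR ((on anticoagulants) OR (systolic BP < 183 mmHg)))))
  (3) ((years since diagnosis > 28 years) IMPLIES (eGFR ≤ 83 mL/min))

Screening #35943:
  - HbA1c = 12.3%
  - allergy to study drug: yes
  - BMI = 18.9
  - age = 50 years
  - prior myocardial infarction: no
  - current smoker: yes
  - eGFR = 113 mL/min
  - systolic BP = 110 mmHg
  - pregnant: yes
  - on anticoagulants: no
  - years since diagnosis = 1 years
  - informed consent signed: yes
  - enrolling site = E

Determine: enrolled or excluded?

Atomic conditions:
  HbA1c ≥ 10.4%: 12.3 ≥ 10.4 is true
  allergy to study drug: yes → true
  current smoker: yes → true
  age ≥ 34 years: 50 ≥ 34 is true
  years since diagnosis ≥ 35 years: 1 ≥ 35 is false
  systolic BP ≥ 157 mmHg: 110 ≥ 157 is false
  eGFR < 57 mL/min: 113 < 57 is false
  enrolling site ∈ {B, C}: E is not in the set → false
  informed consent signed: yes → true
  NOT prior myocardial infarction: no → true
  BMI ≤ 32.8: 18.9 ≤ 32.8 is true
  on anticoagulants: no → false
  pregnant: yes → true
  NOT on anticoagulants: no → true
  prior myocardial infarction: no → false
  systolic BP < 183 mmHg: 110 < 183 is true
  years since diagnosis > 28 years: 1 > 28 is false
  eGFR ≤ 83 mL/min: 113 ≤ 83 is false
Combine:
[1.1.1.1] true AND true AND true AND true = true
[1.1.1] NOT true = false
[1.1.2.1] false OR false = false
[1.1.2.2] false AND false = false
[1.1.2] false AND false = false
[1.1] false OR false = false
[1] NOT false = true
[2.1.2] true OR true = true
[2.1] true OR true = true
[2.2.2] true OR true = true
[2.2] false AND true = false
[2.3.1.2] false OR true = true
[2.3.1] false OR true = true
[2.3] NOT true = false
[2] exactly-one(true, false, false) = true
[3] false → false (antecedent false ⇒ implication holds) = true
[root] true AND true AND true = true
Overall: true → enrolled

Enrolled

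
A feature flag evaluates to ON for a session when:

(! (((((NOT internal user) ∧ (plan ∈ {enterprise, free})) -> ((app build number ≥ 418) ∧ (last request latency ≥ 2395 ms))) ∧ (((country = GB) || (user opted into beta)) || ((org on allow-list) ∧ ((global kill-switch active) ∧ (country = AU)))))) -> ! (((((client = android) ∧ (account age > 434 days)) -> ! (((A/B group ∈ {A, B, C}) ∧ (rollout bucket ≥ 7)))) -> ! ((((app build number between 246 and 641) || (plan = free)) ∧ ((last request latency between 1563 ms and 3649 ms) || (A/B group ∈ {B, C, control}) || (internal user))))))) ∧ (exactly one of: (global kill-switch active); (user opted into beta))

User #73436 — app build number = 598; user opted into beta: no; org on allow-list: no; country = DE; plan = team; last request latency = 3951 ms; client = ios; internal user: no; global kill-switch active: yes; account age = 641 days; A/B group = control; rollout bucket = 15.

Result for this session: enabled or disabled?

Enabled

Atomic conditions:
  NOT internal user: no → true
  plan ∈ {enterprise, free}: team is not in the set → false
  app build number ≥ 418: 598 ≥ 418 is true
  last request latency ≥ 2395 ms: 3951 ≥ 2395 is true
  country = GB: DE == GB is false
  user opted into beta: no → false
  org on allow-list: no → false
  global kill-switch active: yes → true
  country = AU: DE == AU is false
  client = android: ios == android is false
  account age > 434 days: 641 > 434 is true
  A/B group ∈ {A, B, C}: control is not in the set → false
  rollout bucket ≥ 7: 15 ≥ 7 is true
  app build number between 246 and 641: 598 in [246, 641] is true
  plan = free: team == free is false
  last request latency between 1563 ms and 3649 ms: 3951 in [1563, 3649] is false
  A/B group ∈ {B, C, control}: control is in the set → true
  internal user: no → false
Combine:
[1.1.1.1.1] true AND false = false
[1.1.1.1.2] true AND true = true
[1.1.1.1] false → true (antecedent false ⇒ implication holds) = true
[1.1.1.2.1] false OR false = false
[1.1.1.2.2.2] true AND false = false
[1.1.1.2.2] false AND false = false
[1.1.1.2] false OR false = false
[1.1.1] true AND false = false
[1.1] NOT false = true
[1.2.1.1.1] false AND true = false
[1.2.1.1.2.1] false AND true = false
[1.2.1.1.2] NOT false = true
[1.2.1.1] false → true (antecedent false ⇒ implication holds) = true
[1.2.1.2.1.1] true OR false = true
[1.2.1.2.1.2] false OR true OR false = true
[1.2.1.2.1] true AND true = true
[1.2.1.2] NOT true = false
[1.2.1] true → false = false
[1.2] NOT false = true
[1] true → true = true
[2] exactly-one(true, false) = true
[root] true AND true = true
Overall: true → enabled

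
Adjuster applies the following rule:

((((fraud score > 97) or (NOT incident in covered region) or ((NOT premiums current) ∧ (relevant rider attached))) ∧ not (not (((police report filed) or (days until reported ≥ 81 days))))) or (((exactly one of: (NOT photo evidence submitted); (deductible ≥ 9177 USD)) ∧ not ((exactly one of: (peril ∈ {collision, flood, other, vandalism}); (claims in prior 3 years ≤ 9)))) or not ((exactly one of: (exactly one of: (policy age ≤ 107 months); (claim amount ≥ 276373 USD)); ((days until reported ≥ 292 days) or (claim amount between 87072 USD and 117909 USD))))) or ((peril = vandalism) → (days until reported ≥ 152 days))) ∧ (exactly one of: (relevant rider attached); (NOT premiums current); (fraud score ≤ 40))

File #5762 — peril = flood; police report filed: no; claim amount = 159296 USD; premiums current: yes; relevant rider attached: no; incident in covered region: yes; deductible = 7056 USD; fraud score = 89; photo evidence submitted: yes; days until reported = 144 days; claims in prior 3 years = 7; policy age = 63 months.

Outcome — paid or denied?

Atomic conditions:
  fraud score > 97: 89 > 97 is false
  NOT incident in covered region: yes → false
  NOT premiums current: yes → false
  relevant rider attached: no → false
  police report filed: no → false
  days until reported ≥ 81 days: 144 ≥ 81 is true
  NOT photo evidence submitted: yes → false
  deductible ≥ 9177 USD: 7056 ≥ 9177 is false
  peril ∈ {collision, flood, other, vandalism}: flood is in the set → true
  claims in prior 3 years ≤ 9: 7 ≤ 9 is true
  policy age ≤ 107 months: 63 ≤ 107 is true
  claim amount ≥ 276373 USD: 159296 ≥ 276373 is false
  days until reported ≥ 292 days: 144 ≥ 292 is false
  claim amount between 87072 USD and 117909 USD: 159296 in [87072, 117909] is false
  peril = vandalism: flood == vandalism is false
  days until reported ≥ 152 days: 144 ≥ 152 is false
  fraud score ≤ 40: 89 ≤ 40 is false
Combine:
[1.1.1.3] false AND false = false
[1.1.1] false OR false OR false = false
[1.1.2.1.1] false OR true = true
[1.1.2.1] NOT true = false
[1.1.2] NOT false = true
[1.1] false AND true = false
[1.2.1.1] exactly-one(false, false) = false
[1.2.1.2.1] exactly-one(true, true) = false
[1.2.1.2] NOT false = true
[1.2.1] false AND true = false
[1.2.2.1.1] exactly-one(true, false) = true
[1.2.2.1.2] false OR false = false
[1.2.2.1] exactly-one(true, false) = true
[1.2.2] NOT true = false
[1.2] false OR false = false
[1.3] false → false (antecedent false ⇒ implication holds) = true
[1] false OR false OR true = true
[2] exactly-one(false, false, false) = false
[root] true AND false = false
Overall: false → denied

Denied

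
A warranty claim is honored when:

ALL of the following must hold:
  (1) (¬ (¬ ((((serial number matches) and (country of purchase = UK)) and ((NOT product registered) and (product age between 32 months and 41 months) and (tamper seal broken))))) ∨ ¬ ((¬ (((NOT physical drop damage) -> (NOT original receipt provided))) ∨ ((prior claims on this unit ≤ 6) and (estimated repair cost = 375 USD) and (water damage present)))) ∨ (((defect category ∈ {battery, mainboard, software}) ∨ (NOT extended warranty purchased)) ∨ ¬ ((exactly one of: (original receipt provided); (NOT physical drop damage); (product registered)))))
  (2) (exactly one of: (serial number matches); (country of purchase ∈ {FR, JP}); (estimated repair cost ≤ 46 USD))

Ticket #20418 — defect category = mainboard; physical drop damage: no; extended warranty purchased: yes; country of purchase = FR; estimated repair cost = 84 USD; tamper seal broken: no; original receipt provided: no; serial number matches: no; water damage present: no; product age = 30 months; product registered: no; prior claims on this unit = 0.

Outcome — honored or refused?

Honored

Atomic conditions:
  serial number matches: no → false
  country of purchase = UK: FR == UK is false
  NOT product registered: no → true
  product age between 32 months and 41 months: 30 in [32, 41] is false
  tamper seal broken: no → false
  NOT physical drop damage: no → true
  NOT original receipt provided: no → true
  prior claims on this unit ≤ 6: 0 ≤ 6 is true
  estimated repair cost = 375 USD: 84 == 375 is false
  water damage present: no → false
  defect category ∈ {battery, mainboard, software}: mainboard is in the set → true
  NOT extended warranty purchased: yes → false
  original receipt provided: no → false
  product registered: no → false
  country of purchase ∈ {FR, JP}: FR is in the set → true
  estimated repair cost ≤ 46 USD: 84 ≤ 46 is false
Combine:
[1.1.1.1.1] false AND false = false
[1.1.1.1.2] true AND false AND false = false
[1.1.1.1] false AND false = false
[1.1.1] NOT false = true
[1.1] NOT true = false
[1.2.1.1.1] true → true = true
[1.2.1.1] NOT true = false
[1.2.1.2] true AND false AND false = false
[1.2.1] false OR false = false
[1.2] NOT false = true
[1.3.1] true OR false = true
[1.3.2.1] exactly-one(false, true, false) = true
[1.3.2] NOT true = false
[1.3] true OR false = true
[1] false OR true OR true = true
[2] exactly-one(false, true, false) = true
[root] true AND true = true
Overall: true → honored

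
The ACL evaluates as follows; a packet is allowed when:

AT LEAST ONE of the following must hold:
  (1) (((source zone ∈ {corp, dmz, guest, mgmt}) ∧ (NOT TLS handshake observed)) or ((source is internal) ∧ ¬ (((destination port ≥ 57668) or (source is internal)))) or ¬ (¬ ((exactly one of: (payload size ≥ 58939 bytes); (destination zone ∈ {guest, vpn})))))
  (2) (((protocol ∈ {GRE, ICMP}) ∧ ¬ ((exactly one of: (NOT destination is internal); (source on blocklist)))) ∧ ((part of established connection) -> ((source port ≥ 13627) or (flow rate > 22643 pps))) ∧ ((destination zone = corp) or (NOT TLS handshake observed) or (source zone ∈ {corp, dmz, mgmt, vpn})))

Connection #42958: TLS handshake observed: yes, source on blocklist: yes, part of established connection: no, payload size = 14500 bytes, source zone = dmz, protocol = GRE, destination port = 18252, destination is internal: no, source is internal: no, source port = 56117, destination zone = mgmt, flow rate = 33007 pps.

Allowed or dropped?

Allowed

Atomic conditions:
  source zone ∈ {corp, dmz, guest, mgmt}: dmz is in the set → true
  NOT TLS handshake observed: yes → false
  source is internal: no → false
  destination port ≥ 57668: 18252 ≥ 57668 is false
  payload size ≥ 58939 bytes: 14500 ≥ 58939 is false
  destination zone ∈ {guest, vpn}: mgmt is not in the set → false
  protocol ∈ {GRE, ICMP}: GRE is in the set → true
  NOT destination is internal: no → true
  source on blocklist: yes → true
  part of established connection: no → false
  source port ≥ 13627: 56117 ≥ 13627 is true
  flow rate > 22643 pps: 33007 > 22643 is true
  destination zone = corp: mgmt == corp is false
  source zone ∈ {corp, dmz, mgmt, vpn}: dmz is in the set → true
Combine:
[1.1] true AND false = false
[1.2.2.1] false OR false = false
[1.2.2] NOT false = true
[1.2] false AND true = false
[1.3.1.1] exactly-one(false, false) = false
[1.3.1] NOT false = true
[1.3] NOT true = false
[1] false OR false OR false = false
[2.1.2.1] exactly-one(true, true) = false
[2.1.2] NOT false = true
[2.1] true AND true = true
[2.2.2] true OR true = true
[2.2] false → true (antecedent false ⇒ implication holds) = true
[2.3] false OR false OR true = true
[2] true AND true AND true = true
[root] false OR true = true
Overall: true → allowed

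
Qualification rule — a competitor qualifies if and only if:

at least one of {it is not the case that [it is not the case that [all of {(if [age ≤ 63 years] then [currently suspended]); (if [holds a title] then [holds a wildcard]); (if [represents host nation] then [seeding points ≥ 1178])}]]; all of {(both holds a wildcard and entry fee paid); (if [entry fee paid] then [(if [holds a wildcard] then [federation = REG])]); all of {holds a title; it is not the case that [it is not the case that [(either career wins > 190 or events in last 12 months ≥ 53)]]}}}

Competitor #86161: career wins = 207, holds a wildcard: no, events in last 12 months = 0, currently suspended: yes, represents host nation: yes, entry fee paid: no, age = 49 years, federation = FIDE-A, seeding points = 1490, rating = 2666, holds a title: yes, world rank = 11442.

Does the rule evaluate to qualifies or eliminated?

Eliminated

Atomic conditions:
  age ≤ 63 years: 49 ≤ 63 is true
  currently suspended: yes → true
  holds a title: yes → true
  holds a wildcard: no → false
  represents host nation: yes → true
  seeding points ≥ 1178: 1490 ≥ 1178 is true
  entry fee paid: no → false
  federation = REG: FIDE-A == REG is false
  career wins > 190: 207 > 190 is true
  events in last 12 months ≥ 53: 0 ≥ 53 is false
Combine:
[1.1.1.1] true → true = true
[1.1.1.2] true → false = false
[1.1.1.3] true → true = true
[1.1.1] true AND false AND true = false
[1.1] NOT false = true
[1] NOT true = false
[2.1] false AND false = false
[2.2.2] false → false (antecedent false ⇒ implication holds) = true
[2.2] false → true (antecedent false ⇒ implication holds) = true
[2.3.2.1.1] true OR false = true
[2.3.2.1] NOT true = false
[2.3.2] NOT false = true
[2.3] true AND true = true
[2] false AND true AND true = false
[root] false OR false = false
Overall: false → eliminated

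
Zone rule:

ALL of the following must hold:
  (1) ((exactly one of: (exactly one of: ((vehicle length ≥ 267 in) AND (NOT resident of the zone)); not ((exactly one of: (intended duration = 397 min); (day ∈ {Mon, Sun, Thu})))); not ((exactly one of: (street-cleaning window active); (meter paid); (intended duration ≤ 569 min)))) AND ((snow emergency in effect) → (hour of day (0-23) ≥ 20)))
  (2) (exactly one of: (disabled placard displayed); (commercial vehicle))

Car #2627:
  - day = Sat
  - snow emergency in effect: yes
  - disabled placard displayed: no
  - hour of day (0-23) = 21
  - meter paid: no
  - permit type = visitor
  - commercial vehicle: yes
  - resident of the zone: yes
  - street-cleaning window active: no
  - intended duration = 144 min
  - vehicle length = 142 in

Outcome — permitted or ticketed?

Permitted

Atomic conditions:
  vehicle length ≥ 267 in: 142 ≥ 267 is false
  NOT resident of the zone: yes → false
  intended duration = 397 min: 144 == 397 is false
  day ∈ {Mon, Sun, Thu}: Sat is not in the set → false
  street-cleaning window active: no → false
  meter paid: no → false
  intended duration ≤ 569 min: 144 ≤ 569 is true
  snow emergency in effect: yes → true
  hour of day (0-23) ≥ 20: 21 ≥ 20 is true
  disabled placard displayed: no → false
  commercial vehicle: yes → true
Combine:
[1.1.1.1] false AND false = false
[1.1.1.2.1] exactly-one(false, false) = false
[1.1.1.2] NOT false = true
[1.1.1] exactly-one(false, true) = true
[1.1.2.1] exactly-one(false, false, true) = true
[1.1.2] NOT true = false
[1.1] exactly-one(true, false) = true
[1.2] true → true = true
[1] true AND true = true
[2] exactly-one(false, true) = true
[root] true AND true = true
Overall: true → permitted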